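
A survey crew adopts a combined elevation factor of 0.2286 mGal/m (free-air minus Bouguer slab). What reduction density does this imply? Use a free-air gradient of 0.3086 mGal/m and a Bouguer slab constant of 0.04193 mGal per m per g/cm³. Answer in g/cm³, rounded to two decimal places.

1.91

0.2286 = 0.3086 − 0.04193 × ρ
ρ = (0.3086 − 0.2286) / 0.04193 = 1.91 g/cm³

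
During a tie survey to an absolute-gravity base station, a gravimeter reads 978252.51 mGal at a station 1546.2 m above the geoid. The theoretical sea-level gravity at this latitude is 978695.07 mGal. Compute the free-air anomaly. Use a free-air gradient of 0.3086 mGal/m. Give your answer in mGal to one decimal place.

Free-air correction = 0.3086 × 1546.2 = 477.16 mGal
Free-air anomaly = 978252.51 − 978695.07 + (477.16) = 34.60 mGal

34.6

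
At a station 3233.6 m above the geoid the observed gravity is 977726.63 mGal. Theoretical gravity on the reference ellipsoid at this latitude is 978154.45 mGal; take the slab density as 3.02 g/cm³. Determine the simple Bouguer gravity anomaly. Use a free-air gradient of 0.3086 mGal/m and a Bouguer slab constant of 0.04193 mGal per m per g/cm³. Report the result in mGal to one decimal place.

160.6

Free-air correction = 0.3086 × 3233.6 = 997.89 mGal
Free-air anomaly = 977726.63 − 978154.45 + (997.89) = 570.07 mGal
Bouguer slab correction = 0.04193 × 3.02 × 3233.6 = 409.47 mGal
Simple Bouguer anomaly = 570.07 − (409.47) = 160.60 mGal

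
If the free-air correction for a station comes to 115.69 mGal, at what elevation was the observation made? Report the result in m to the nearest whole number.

375

h = 115.69 / 0.3086 = 374.89 m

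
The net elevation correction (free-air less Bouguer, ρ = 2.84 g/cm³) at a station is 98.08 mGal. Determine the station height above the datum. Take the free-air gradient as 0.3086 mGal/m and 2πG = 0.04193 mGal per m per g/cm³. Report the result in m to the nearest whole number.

518

Combined gradient = 0.3086 − 0.04193 × 2.84 = 0.1895188 mGal/m
h = 98.08 / 0.1895188 = 517.52 m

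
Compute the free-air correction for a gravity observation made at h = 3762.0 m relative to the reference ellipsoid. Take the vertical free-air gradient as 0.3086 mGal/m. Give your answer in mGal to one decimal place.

1161.0

Free-air correction = 0.3086 × 3762.0 = 1161.0 mGal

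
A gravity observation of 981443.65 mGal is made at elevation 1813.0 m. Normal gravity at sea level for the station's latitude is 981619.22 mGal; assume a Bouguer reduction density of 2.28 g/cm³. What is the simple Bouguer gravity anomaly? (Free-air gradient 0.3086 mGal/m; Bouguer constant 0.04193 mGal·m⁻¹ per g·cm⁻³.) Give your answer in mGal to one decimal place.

Free-air correction = 0.3086 × 1813.0 = 559.49 mGal
Free-air anomaly = 981443.65 − 981619.22 + (559.49) = 383.92 mGal
Bouguer slab correction = 0.04193 × 2.28 × 1813.0 = 173.32 mGal
Simple Bouguer anomaly = 383.92 − (173.32) = 210.60 mGal

210.6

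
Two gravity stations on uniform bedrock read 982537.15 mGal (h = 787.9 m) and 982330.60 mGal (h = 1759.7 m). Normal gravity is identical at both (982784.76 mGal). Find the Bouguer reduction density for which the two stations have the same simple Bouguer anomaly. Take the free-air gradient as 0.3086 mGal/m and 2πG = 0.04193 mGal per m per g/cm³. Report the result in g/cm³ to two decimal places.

Δg_obs = 982330.60 − 982537.15 = -206.55 mGal over Δh = 1759.7 − 787.9 = 971.8 m
Equal Bouguer anomalies ⇒ Δg_obs + (0.3086 − 0.04193ρ)·Δh = 0
0.3086 − 0.04193ρ = −Δg_obs/Δh = 0.21254
ρ = (0.3086 − 0.21254) / 0.04193 = 2.29 g/cm³

2.29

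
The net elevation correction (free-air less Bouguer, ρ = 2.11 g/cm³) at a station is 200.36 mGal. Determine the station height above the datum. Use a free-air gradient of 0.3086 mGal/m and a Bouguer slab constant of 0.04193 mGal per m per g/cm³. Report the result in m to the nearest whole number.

Combined gradient = 0.3086 − 0.04193 × 2.11 = 0.2201277 mGal/m
h = 200.36 / 0.2201277 = 910.20 m

910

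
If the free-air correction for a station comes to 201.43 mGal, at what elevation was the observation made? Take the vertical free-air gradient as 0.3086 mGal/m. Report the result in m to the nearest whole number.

653

h = 201.43 / 0.3086 = 652.72 m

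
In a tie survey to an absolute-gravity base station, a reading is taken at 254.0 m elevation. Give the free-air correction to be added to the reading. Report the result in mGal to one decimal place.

78.4

Free-air correction = 0.3086 × 254.0 = 78.4 mGal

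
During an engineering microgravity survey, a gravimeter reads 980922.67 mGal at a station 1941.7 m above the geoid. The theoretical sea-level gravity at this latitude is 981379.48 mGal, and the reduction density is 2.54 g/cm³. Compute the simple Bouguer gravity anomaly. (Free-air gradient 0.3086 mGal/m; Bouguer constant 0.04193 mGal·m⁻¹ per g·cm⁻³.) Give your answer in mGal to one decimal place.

Free-air correction = 0.3086 × 1941.7 = 599.21 mGal
Free-air anomaly = 980922.67 − 981379.48 + (599.21) = 142.40 mGal
Bouguer slab correction = 0.04193 × 2.54 × 1941.7 = 206.80 mGal
Simple Bouguer anomaly = 142.40 − (206.80) = -64.40 mGal

-64.4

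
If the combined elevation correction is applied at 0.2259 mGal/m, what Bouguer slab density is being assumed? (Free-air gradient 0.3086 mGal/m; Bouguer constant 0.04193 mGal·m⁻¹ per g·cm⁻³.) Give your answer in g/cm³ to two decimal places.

1.97

0.2259 = 0.3086 − 0.04193 × ρ
ρ = (0.3086 − 0.2259) / 0.04193 = 1.97 g/cm³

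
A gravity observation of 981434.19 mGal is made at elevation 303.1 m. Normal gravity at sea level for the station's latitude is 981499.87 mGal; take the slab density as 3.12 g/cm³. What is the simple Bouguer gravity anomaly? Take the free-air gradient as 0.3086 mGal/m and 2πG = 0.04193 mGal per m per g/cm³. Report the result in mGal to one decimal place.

Free-air correction = 0.3086 × 303.1 = 93.54 mGal
Free-air anomaly = 981434.19 − 981499.87 + (93.54) = 27.86 mGal
Bouguer slab correction = 0.04193 × 3.12 × 303.1 = 39.65 mGal
Simple Bouguer anomaly = 27.86 − (39.65) = -11.79 mGal

-11.8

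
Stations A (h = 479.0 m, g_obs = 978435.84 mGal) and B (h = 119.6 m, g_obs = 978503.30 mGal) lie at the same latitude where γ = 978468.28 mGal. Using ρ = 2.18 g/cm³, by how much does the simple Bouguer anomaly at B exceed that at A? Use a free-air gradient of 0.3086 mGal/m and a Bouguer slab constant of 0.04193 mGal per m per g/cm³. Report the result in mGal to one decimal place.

Δg_SB(A) = 978435.84 − 978468.28 + 0.3086×479.0 − 0.04193×2.18×479.0 = 71.60 mGal
Δg_SB(B) = 978503.30 − 978468.28 + 0.3086×119.6 − 0.04193×2.18×119.6 = 61.00 mGal
Difference = 61.00 − (71.60) = -10.60 mGal

-10.6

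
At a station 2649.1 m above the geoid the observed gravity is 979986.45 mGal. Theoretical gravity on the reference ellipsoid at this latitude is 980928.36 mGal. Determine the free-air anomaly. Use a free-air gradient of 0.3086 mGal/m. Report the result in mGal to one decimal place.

-124.4

Free-air correction = 0.3086 × 2649.1 = 817.51 mGal
Free-air anomaly = 979986.45 − 980928.36 + (817.51) = -124.40 mGal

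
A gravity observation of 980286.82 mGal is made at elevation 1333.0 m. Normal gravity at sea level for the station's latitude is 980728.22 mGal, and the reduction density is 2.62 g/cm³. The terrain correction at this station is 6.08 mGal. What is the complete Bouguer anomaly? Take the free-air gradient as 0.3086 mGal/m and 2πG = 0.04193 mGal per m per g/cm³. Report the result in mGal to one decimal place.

Free-air correction = 0.3086 × 1333.0 = 411.36 mGal
Free-air anomaly = 980286.82 − 980728.22 + (411.36) = -30.04 mGal
Bouguer slab correction = 0.04193 × 2.62 × 1333.0 = 146.44 mGal
Simple Bouguer anomaly = -30.04 − (146.44) = -176.48 mGal
Complete Bouguer anomaly = -176.48 + 6.08 = -170.40 mGal

-170.4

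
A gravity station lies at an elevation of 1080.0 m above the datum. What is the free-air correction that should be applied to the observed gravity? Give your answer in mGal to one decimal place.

Free-air correction = 0.3086 × 1080.0 = 333.3 mGal

333.3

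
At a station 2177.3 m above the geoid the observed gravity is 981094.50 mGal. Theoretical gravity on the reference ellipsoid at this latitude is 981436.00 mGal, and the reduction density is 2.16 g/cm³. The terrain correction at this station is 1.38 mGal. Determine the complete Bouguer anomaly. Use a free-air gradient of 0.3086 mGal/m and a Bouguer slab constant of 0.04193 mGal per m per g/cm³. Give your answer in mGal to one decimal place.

Free-air correction = 0.3086 × 2177.3 = 671.91 mGal
Free-air anomaly = 981094.50 − 981436.00 + (671.91) = 330.41 mGal
Bouguer slab correction = 0.04193 × 2.16 × 2177.3 = 197.20 mGal
Simple Bouguer anomaly = 330.41 − (197.20) = 133.21 mGal
Complete Bouguer anomaly = 133.21 + 1.38 = 134.59 mGal

134.6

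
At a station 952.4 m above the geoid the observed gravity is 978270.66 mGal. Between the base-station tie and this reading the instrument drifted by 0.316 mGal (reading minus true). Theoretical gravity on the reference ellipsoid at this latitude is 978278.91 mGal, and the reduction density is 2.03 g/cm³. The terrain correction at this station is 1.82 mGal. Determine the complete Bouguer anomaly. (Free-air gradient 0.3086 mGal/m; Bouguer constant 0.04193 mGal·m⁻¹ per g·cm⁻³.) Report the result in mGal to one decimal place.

Drift-corrected reading = 978270.66 − (0.316) = 978270.344 mGal
Free-air correction = 0.3086 × 952.4 = 293.91 mGal
Free-air anomaly = 978270.344 − 978278.91 + (293.91) = 285.344 mGal
Bouguer slab correction = 0.04193 × 2.03 × 952.4 = 81.07 mGal
Simple Bouguer anomaly = 285.344 − (81.07) = 204.274 mGal
Complete Bouguer anomaly = 204.274 + 1.82 = 206.094 mGal

206.1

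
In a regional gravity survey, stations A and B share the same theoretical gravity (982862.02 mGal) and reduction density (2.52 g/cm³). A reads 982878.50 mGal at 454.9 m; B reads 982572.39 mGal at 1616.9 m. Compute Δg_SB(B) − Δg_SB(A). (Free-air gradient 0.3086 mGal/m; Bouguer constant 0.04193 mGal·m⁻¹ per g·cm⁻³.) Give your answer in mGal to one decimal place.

Δg_SB(A) = 982878.50 − 982862.02 + 0.3086×454.9 − 0.04193×2.52×454.9 = 108.80 mGal
Δg_SB(B) = 982572.39 − 982862.02 + 0.3086×1616.9 − 0.04193×2.52×1616.9 = 38.50 mGal
Difference = 38.50 − (108.80) = -70.30 mGal

-70.3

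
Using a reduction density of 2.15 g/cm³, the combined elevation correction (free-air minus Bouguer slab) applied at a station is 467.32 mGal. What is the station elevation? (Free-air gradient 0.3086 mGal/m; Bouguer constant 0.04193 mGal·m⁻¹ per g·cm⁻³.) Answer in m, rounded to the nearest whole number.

Combined gradient = 0.3086 − 0.04193 × 2.15 = 0.2184505 mGal/m
h = 467.32 / 0.2184505 = 2139.25 m

2139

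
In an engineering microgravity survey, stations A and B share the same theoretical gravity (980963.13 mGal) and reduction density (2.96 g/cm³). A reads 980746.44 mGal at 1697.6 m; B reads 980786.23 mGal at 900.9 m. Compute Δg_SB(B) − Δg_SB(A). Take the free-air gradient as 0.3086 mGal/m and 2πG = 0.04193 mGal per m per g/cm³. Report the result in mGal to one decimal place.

-107.2

Δg_SB(A) = 980746.44 − 980963.13 + 0.3086×1697.6 − 0.04193×2.96×1697.6 = 96.50 mGal
Δg_SB(B) = 980786.23 − 980963.13 + 0.3086×900.9 − 0.04193×2.96×900.9 = -10.70 mGal
Difference = -10.70 − (96.50) = -107.20 mGal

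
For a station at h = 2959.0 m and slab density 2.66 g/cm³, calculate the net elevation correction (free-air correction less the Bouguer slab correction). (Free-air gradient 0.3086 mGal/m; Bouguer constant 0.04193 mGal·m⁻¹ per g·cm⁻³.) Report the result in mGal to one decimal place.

Combined gradient = 0.3086 − 0.04193 × 2.66 = 0.1970662 mGal/m
Combined elevation correction = 0.1970662 × 2959.0 = 583.1 mGal

583.1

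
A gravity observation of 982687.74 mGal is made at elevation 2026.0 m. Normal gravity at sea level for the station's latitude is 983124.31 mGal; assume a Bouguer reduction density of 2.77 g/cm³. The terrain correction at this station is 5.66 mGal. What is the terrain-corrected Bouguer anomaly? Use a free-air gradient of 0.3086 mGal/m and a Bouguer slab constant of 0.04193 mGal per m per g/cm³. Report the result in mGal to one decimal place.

Free-air correction = 0.3086 × 2026.0 = 625.22 mGal
Free-air anomaly = 982687.74 − 983124.31 + (625.22) = 188.65 mGal
Bouguer slab correction = 0.04193 × 2.77 × 2026.0 = 235.31 mGal
Simple Bouguer anomaly = 188.65 − (235.31) = -46.66 mGal
Complete Bouguer anomaly = -46.66 + 5.66 = -41.00 mGal

-41.0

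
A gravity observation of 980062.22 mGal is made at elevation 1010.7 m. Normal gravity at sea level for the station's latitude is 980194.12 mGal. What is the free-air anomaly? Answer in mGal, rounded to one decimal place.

180.0

Free-air correction = 0.3086 × 1010.7 = 311.90 mGal
Free-air anomaly = 980062.22 − 980194.12 + (311.90) = 180.00 mGal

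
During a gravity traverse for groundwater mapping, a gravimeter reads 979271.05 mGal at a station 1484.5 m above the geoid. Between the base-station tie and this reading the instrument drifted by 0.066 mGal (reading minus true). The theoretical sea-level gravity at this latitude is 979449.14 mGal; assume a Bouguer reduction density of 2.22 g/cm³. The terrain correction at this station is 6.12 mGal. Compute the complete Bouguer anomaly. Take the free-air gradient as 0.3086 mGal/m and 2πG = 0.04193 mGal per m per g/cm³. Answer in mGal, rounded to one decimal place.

Drift-corrected reading = 979271.05 − (0.066) = 979270.984 mGal
Free-air correction = 0.3086 × 1484.5 = 458.12 mGal
Free-air anomaly = 979270.984 − 979449.14 + (458.12) = 279.964 mGal
Bouguer slab correction = 0.04193 × 2.22 × 1484.5 = 138.18 mGal
Simple Bouguer anomaly = 279.964 − (138.18) = 141.784 mGal
Complete Bouguer anomaly = 141.784 + 6.12 = 147.904 mGal

147.9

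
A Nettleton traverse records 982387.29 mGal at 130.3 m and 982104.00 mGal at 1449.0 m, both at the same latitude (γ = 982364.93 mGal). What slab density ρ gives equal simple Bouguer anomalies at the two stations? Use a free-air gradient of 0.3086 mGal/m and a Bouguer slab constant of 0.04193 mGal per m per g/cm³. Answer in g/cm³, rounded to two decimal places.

Δg_obs = 982104.00 − 982387.29 = -283.29 mGal over Δh = 1449.0 − 130.3 = 1318.7 m
Equal Bouguer anomalies ⇒ Δg_obs + (0.3086 − 0.04193ρ)·Δh = 0
0.3086 − 0.04193ρ = −Δg_obs/Δh = 0.21483
ρ = (0.3086 − 0.21483) / 0.04193 = 2.24 g/cm³

2.24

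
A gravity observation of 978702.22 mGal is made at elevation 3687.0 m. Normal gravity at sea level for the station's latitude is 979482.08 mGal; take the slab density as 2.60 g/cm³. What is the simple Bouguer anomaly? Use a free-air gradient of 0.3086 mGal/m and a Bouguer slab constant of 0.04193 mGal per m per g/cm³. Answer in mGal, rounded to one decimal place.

Free-air correction = 0.3086 × 3687.0 = 1137.81 mGal
Free-air anomaly = 978702.22 − 979482.08 + (1137.81) = 357.95 mGal
Bouguer slab correction = 0.04193 × 2.60 × 3687.0 = 401.95 mGal
Simple Bouguer anomaly = 357.95 − (401.95) = -44.00 mGal

-44.0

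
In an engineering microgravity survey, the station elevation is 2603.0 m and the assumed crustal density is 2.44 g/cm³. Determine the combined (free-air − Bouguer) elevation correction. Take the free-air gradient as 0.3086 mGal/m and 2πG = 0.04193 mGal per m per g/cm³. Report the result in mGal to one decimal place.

Combined gradient = 0.3086 − 0.04193 × 2.44 = 0.2062908 mGal/m
Combined elevation correction = 0.2062908 × 2603.0 = 537.0 mGal

537.0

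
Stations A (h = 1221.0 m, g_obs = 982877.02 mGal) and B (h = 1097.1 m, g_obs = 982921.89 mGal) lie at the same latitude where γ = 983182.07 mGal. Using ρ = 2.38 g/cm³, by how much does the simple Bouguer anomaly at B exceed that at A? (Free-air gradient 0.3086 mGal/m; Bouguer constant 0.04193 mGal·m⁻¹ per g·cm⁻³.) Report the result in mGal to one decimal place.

Δg_SB(A) = 982877.02 − 983182.07 + 0.3086×1221.0 − 0.04193×2.38×1221.0 = -50.10 mGal
Δg_SB(B) = 982921.89 − 983182.07 + 0.3086×1097.1 − 0.04193×2.38×1097.1 = -31.10 mGal
Difference = -31.10 − (-50.10) = 19.00 mGal

19.0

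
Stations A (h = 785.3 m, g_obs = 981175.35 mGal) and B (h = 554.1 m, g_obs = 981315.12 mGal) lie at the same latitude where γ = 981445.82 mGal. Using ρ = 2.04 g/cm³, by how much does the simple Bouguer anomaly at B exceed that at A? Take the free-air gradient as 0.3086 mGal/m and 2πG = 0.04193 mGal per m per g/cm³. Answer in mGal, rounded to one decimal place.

Δg_SB(A) = 981175.35 − 981445.82 + 0.3086×785.3 − 0.04193×2.04×785.3 = -95.30 mGal
Δg_SB(B) = 981315.12 − 981445.82 + 0.3086×554.1 − 0.04193×2.04×554.1 = -7.10 mGal
Difference = -7.10 − (-95.30) = 88.20 mGal

88.2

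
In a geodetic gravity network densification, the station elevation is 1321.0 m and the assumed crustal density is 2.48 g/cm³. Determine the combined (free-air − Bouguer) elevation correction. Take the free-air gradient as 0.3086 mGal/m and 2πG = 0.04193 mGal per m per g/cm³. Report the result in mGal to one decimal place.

270.3

Combined gradient = 0.3086 − 0.04193 × 2.48 = 0.2046136 mGal/m
Combined elevation correction = 0.2046136 × 1321.0 = 270.3 mGal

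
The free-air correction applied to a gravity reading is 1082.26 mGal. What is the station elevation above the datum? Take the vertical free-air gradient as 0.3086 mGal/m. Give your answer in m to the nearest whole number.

h = 1082.26 / 0.3086 = 3507.00 m

3507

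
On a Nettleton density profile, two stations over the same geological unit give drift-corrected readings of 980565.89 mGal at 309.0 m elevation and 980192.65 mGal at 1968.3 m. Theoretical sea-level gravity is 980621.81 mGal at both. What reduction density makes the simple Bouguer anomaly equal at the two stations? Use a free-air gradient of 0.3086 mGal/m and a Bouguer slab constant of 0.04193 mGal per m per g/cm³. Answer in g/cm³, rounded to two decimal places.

Δg_obs = 980192.65 − 980565.89 = -373.24 mGal over Δh = 1968.3 − 309.0 = 1659.3 m
Equal Bouguer anomalies ⇒ Δg_obs + (0.3086 − 0.04193ρ)·Δh = 0
0.3086 − 0.04193ρ = −Δg_obs/Δh = 0.22494
ρ = (0.3086 − 0.22494) / 0.04193 = 2.00 g/cm³

2.00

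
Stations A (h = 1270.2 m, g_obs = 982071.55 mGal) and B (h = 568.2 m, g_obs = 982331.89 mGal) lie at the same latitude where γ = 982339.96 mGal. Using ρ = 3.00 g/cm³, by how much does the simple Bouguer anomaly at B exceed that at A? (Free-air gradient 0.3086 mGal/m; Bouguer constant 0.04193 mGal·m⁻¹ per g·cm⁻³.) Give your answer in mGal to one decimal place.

132.0

Δg_SB(A) = 982071.55 − 982339.96 + 0.3086×1270.2 − 0.04193×3.00×1270.2 = -36.20 mGal
Δg_SB(B) = 982331.89 − 982339.96 + 0.3086×568.2 − 0.04193×3.00×568.2 = 95.80 mGal
Difference = 95.80 − (-36.20) = 132.00 mGal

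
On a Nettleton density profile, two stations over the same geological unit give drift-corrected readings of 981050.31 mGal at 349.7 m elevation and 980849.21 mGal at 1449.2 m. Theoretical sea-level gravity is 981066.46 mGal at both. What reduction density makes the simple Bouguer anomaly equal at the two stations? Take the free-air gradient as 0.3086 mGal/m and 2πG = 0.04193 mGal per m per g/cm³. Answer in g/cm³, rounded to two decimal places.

3.00

Δg_obs = 980849.21 − 981050.31 = -201.10 mGal over Δh = 1449.2 − 349.7 = 1099.5 m
Equal Bouguer anomalies ⇒ Δg_obs + (0.3086 − 0.04193ρ)·Δh = 0
0.3086 − 0.04193ρ = −Δg_obs/Δh = 0.18290
ρ = (0.3086 − 0.18290) / 0.04193 = 3.00 g/cm³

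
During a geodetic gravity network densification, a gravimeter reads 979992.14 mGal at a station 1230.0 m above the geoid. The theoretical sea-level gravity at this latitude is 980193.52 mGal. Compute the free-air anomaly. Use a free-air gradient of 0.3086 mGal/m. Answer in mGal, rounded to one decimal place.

178.2

Free-air correction = 0.3086 × 1230.0 = 379.58 mGal
Free-air anomaly = 979992.14 − 980193.52 + (379.58) = 178.20 mGal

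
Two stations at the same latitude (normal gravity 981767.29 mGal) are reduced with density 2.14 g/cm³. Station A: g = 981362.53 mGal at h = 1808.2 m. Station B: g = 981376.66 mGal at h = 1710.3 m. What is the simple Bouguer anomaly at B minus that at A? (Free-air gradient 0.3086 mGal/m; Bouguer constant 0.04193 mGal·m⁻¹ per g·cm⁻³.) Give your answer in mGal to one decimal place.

Δg_SB(A) = 981362.53 − 981767.29 + 0.3086×1808.2 − 0.04193×2.14×1808.2 = -9.00 mGal
Δg_SB(B) = 981376.66 − 981767.29 + 0.3086×1710.3 − 0.04193×2.14×1710.3 = -16.30 mGal
Difference = -16.30 − (-9.00) = -7.30 mGal

-7.3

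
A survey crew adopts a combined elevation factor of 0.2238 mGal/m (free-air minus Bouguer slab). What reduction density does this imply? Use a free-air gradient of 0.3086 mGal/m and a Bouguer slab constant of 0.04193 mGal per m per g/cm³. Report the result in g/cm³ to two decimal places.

0.2238 = 0.3086 − 0.04193 × ρ
ρ = (0.3086 − 0.2238) / 0.04193 = 2.02 g/cm³

2.02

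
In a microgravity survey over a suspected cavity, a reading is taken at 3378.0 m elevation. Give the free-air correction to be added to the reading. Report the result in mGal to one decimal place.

1042.5

Free-air correction = 0.3086 × 3378.0 = 1042.5 mGal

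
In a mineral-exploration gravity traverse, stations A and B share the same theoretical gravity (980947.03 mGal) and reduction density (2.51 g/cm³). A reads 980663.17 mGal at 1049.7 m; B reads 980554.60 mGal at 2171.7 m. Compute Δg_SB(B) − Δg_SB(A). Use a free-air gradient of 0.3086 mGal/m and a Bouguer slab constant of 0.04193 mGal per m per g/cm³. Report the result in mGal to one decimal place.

119.6

Δg_SB(A) = 980663.17 − 980947.03 + 0.3086×1049.7 − 0.04193×2.51×1049.7 = -70.40 mGal
Δg_SB(B) = 980554.60 − 980947.03 + 0.3086×2171.7 − 0.04193×2.51×2171.7 = 49.20 mGal
Difference = 49.20 − (-70.40) = 119.60 mGal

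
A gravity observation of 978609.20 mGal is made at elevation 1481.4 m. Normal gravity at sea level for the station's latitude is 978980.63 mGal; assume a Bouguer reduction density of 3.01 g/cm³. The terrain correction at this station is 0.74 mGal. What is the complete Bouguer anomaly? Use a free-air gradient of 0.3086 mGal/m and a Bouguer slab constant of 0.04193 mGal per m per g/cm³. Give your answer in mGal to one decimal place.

-100.5

Free-air correction = 0.3086 × 1481.4 = 457.16 mGal
Free-air anomaly = 978609.20 − 978980.63 + (457.16) = 85.73 mGal
Bouguer slab correction = 0.04193 × 3.01 × 1481.4 = 186.97 mGal
Simple Bouguer anomaly = 85.73 − (186.97) = -101.24 mGal
Complete Bouguer anomaly = -101.24 + 0.74 = -100.50 mGal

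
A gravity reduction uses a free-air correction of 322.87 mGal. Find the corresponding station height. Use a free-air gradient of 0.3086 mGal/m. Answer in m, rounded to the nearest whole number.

h = 322.87 / 0.3086 = 1046.24 m

1046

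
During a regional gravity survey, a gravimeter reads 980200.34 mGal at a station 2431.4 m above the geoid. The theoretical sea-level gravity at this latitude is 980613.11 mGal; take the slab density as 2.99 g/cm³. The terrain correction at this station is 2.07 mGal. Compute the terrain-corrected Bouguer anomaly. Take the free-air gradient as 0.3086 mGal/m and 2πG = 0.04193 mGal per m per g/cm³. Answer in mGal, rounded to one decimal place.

34.8

Free-air correction = 0.3086 × 2431.4 = 750.33 mGal
Free-air anomaly = 980200.34 − 980613.11 + (750.33) = 337.56 mGal
Bouguer slab correction = 0.04193 × 2.99 × 2431.4 = 304.83 mGal
Simple Bouguer anomaly = 337.56 − (304.83) = 32.73 mGal
Complete Bouguer anomaly = 32.73 + 2.07 = 34.80 mGal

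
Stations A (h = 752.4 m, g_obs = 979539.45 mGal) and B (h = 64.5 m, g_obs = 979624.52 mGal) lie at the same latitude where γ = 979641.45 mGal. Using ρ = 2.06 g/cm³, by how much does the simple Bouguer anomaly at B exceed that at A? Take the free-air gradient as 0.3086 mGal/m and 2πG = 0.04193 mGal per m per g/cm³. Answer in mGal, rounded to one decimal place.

-67.8

Δg_SB(A) = 979539.45 − 979641.45 + 0.3086×752.4 − 0.04193×2.06×752.4 = 65.20 mGal
Δg_SB(B) = 979624.52 − 979641.45 + 0.3086×64.5 − 0.04193×2.06×64.5 = -2.60 mGal
Difference = -2.60 − (65.20) = -67.80 mGal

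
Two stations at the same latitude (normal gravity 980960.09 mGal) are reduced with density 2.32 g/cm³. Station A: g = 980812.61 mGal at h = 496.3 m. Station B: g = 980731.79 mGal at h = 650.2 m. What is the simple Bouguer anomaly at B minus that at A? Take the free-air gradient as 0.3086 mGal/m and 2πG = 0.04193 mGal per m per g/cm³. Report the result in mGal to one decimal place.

Δg_SB(A) = 980812.61 − 980960.09 + 0.3086×496.3 − 0.04193×2.32×496.3 = -42.60 mGal
Δg_SB(B) = 980731.79 − 980960.09 + 0.3086×650.2 − 0.04193×2.32×650.2 = -90.90 mGal
Difference = -90.90 − (-42.60) = -48.30 mGal

-48.3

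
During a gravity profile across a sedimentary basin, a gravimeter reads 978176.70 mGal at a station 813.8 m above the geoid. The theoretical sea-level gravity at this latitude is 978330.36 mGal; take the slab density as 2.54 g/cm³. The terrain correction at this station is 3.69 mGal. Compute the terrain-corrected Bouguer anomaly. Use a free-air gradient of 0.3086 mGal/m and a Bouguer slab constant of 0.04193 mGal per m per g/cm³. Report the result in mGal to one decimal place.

Free-air correction = 0.3086 × 813.8 = 251.14 mGal
Free-air anomaly = 978176.70 − 978330.36 + (251.14) = 97.48 mGal
Bouguer slab correction = 0.04193 × 2.54 × 813.8 = 86.67 mGal
Simple Bouguer anomaly = 97.48 − (86.67) = 10.81 mGal
Complete Bouguer anomaly = 10.81 + 3.69 = 14.50 mGal

14.5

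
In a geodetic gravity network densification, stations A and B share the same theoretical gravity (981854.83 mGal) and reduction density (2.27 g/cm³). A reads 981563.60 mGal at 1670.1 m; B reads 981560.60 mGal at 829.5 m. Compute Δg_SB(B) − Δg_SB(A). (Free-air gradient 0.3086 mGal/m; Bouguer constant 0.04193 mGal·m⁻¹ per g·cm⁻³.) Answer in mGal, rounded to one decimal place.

-182.4

Δg_SB(A) = 981563.60 − 981854.83 + 0.3086×1670.1 − 0.04193×2.27×1670.1 = 65.20 mGal
Δg_SB(B) = 981560.60 − 981854.83 + 0.3086×829.5 − 0.04193×2.27×829.5 = -117.20 mGal
Difference = -117.20 − (65.20) = -182.40 mGal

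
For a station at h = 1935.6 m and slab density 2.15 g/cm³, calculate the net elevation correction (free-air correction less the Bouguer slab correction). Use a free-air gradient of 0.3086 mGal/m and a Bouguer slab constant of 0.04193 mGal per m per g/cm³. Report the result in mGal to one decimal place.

422.8

Combined gradient = 0.3086 − 0.04193 × 2.15 = 0.2184505 mGal/m
Combined elevation correction = 0.2184505 × 1935.6 = 422.8 mGal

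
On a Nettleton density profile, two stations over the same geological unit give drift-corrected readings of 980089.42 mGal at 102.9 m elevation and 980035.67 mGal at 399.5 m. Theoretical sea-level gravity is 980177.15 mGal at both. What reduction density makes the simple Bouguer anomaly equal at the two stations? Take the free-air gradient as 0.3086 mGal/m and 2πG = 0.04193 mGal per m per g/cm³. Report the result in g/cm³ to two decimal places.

3.04

Δg_obs = 980035.67 − 980089.42 = -53.75 mGal over Δh = 399.5 − 102.9 = 296.6 m
Equal Bouguer anomalies ⇒ Δg_obs + (0.3086 − 0.04193ρ)·Δh = 0
0.3086 − 0.04193ρ = −Δg_obs/Δh = 0.18122
ρ = (0.3086 − 0.18122) / 0.04193 = 3.04 g/cm³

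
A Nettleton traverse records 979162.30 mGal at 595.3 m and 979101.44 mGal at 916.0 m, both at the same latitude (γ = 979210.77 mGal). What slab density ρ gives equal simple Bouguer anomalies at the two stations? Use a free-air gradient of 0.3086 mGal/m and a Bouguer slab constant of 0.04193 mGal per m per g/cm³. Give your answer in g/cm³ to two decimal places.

2.83

Δg_obs = 979101.44 − 979162.30 = -60.86 mGal over Δh = 916.0 − 595.3 = 320.7 m
Equal Bouguer anomalies ⇒ Δg_obs + (0.3086 − 0.04193ρ)·Δh = 0
0.3086 − 0.04193ρ = −Δg_obs/Δh = 0.18977
ρ = (0.3086 − 0.18977) / 0.04193 = 2.83 g/cm³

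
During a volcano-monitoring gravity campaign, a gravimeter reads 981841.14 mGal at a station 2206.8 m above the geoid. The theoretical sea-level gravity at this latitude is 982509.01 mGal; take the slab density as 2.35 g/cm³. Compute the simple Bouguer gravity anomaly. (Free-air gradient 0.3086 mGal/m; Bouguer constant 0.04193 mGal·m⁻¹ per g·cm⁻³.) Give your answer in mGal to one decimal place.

-204.3

Free-air correction = 0.3086 × 2206.8 = 681.02 mGal
Free-air anomaly = 981841.14 − 982509.01 + (681.02) = 13.15 mGal
Bouguer slab correction = 0.04193 × 2.35 × 2206.8 = 217.45 mGal
Simple Bouguer anomaly = 13.15 − (217.45) = -204.30 mGal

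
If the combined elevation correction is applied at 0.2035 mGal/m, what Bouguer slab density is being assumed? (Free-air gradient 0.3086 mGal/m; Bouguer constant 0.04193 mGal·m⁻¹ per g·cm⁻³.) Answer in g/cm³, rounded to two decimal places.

0.2035 = 0.3086 − 0.04193 × ρ
ρ = (0.3086 − 0.2035) / 0.04193 = 2.51 g/cm³

2.51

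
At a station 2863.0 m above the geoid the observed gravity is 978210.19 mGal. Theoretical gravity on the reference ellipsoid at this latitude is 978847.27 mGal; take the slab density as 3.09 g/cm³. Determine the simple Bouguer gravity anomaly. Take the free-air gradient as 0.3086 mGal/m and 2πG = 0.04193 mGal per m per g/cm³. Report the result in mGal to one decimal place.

Free-air correction = 0.3086 × 2863.0 = 883.52 mGal
Free-air anomaly = 978210.19 − 978847.27 + (883.52) = 246.44 mGal
Bouguer slab correction = 0.04193 × 3.09 × 2863.0 = 370.94 mGal
Simple Bouguer anomaly = 246.44 − (370.94) = -124.50 mGal

-124.5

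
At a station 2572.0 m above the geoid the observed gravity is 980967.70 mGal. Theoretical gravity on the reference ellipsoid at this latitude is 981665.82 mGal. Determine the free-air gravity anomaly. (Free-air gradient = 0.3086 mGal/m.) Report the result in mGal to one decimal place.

95.6

Free-air correction = 0.3086 × 2572.0 = 793.72 mGal
Free-air anomaly = 980967.70 − 981665.82 + (793.72) = 95.60 mGal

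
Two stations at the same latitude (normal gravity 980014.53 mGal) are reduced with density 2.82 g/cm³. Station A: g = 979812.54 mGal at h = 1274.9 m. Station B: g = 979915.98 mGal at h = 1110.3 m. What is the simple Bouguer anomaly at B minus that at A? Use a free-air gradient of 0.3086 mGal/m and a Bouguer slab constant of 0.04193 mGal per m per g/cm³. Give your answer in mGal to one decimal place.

Δg_SB(A) = 979812.54 − 980014.53 + 0.3086×1274.9 − 0.04193×2.82×1274.9 = 40.70 mGal
Δg_SB(B) = 979915.98 − 980014.53 + 0.3086×1110.3 − 0.04193×2.82×1110.3 = 112.80 mGal
Difference = 112.80 − (40.70) = 72.10 mGal

72.1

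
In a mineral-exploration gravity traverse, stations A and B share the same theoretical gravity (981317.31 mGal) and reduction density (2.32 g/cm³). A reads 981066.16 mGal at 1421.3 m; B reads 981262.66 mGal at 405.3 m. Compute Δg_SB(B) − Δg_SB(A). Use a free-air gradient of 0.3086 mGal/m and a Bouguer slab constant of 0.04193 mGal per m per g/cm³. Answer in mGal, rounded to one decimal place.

Δg_SB(A) = 981066.16 − 981317.31 + 0.3086×1421.3 − 0.04193×2.32×1421.3 = 49.20 mGal
Δg_SB(B) = 981262.66 − 981317.31 + 0.3086×405.3 − 0.04193×2.32×405.3 = 31.00 mGal
Difference = 31.00 − (49.20) = -18.20 mGal

-18.2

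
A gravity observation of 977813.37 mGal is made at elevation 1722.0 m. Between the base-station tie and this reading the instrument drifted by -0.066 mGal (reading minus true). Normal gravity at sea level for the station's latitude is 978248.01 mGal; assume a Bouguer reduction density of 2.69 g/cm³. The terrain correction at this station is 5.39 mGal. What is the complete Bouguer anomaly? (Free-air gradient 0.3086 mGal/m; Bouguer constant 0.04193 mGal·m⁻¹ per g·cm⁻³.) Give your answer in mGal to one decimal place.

Drift-corrected reading = 977813.37 − (-0.066) = 977813.436 mGal
Free-air correction = 0.3086 × 1722.0 = 531.41 mGal
Free-air anomaly = 977813.436 − 978248.01 + (531.41) = 96.836 mGal
Bouguer slab correction = 0.04193 × 2.69 × 1722.0 = 194.23 mGal
Simple Bouguer anomaly = 96.836 − (194.23) = -97.394 mGal
Complete Bouguer anomaly = -97.394 + 5.39 = -92.004 mGal

-92.0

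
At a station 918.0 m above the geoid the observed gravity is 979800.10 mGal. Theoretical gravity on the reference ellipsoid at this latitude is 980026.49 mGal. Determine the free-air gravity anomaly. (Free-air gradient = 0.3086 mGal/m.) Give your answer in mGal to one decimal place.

56.9

Free-air correction = 0.3086 × 918.0 = 283.29 mGal
Free-air anomaly = 979800.10 − 980026.49 + (283.29) = 56.90 mGal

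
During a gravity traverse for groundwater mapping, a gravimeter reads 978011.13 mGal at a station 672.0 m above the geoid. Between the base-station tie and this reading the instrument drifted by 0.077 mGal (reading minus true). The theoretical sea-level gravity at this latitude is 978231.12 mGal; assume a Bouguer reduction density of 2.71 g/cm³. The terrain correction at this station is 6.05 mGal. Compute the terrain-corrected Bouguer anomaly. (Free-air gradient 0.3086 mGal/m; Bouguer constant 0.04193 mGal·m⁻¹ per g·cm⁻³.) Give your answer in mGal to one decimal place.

-83.0

Drift-corrected reading = 978011.13 − (0.077) = 978011.053 mGal
Free-air correction = 0.3086 × 672.0 = 207.38 mGal
Free-air anomaly = 978011.053 − 978231.12 + (207.38) = -12.687 mGal
Bouguer slab correction = 0.04193 × 2.71 × 672.0 = 76.36 mGal
Simple Bouguer anomaly = -12.687 − (76.36) = -89.047 mGal
Complete Bouguer anomaly = -89.047 + 6.05 = -82.997 mGal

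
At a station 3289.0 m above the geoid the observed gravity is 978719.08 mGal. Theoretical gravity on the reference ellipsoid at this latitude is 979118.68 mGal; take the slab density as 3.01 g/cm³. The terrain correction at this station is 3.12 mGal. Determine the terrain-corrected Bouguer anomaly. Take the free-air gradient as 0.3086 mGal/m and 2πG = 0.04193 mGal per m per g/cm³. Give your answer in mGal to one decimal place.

Free-air correction = 0.3086 × 3289.0 = 1014.99 mGal
Free-air anomaly = 978719.08 − 979118.68 + (1014.99) = 615.39 mGal
Bouguer slab correction = 0.04193 × 3.01 × 3289.0 = 415.10 mGal
Simple Bouguer anomaly = 615.39 − (415.10) = 200.29 mGal
Complete Bouguer anomaly = 200.29 + 3.12 = 203.41 mGal

203.4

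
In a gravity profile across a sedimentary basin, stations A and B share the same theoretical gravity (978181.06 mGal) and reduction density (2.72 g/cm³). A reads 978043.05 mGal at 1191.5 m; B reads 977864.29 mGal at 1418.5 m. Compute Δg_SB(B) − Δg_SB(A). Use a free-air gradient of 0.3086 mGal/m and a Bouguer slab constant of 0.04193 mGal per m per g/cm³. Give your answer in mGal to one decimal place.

Δg_SB(A) = 978043.05 − 978181.06 + 0.3086×1191.5 − 0.04193×2.72×1191.5 = 93.80 mGal
Δg_SB(B) = 977864.29 − 978181.06 + 0.3086×1418.5 − 0.04193×2.72×1418.5 = -40.80 mGal
Difference = -40.80 − (93.80) = -134.60 mGal

-134.6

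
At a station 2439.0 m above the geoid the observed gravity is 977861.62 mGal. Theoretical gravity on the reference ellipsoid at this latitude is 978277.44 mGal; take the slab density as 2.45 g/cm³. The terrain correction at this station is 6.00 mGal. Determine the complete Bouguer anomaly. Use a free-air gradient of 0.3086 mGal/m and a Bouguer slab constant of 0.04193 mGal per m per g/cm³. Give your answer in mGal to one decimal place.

92.3

Free-air correction = 0.3086 × 2439.0 = 752.68 mGal
Free-air anomaly = 977861.62 − 978277.44 + (752.68) = 336.86 mGal
Bouguer slab correction = 0.04193 × 2.45 × 2439.0 = 250.55 mGal
Simple Bouguer anomaly = 336.86 − (250.55) = 86.31 mGal
Complete Bouguer anomaly = 86.31 + 6.00 = 92.31 mGal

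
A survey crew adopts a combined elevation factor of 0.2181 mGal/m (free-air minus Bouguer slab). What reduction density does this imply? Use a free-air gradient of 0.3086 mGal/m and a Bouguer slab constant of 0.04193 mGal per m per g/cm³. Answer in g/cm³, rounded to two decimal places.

2.16

0.2181 = 0.3086 − 0.04193 × ρ
ρ = (0.3086 − 0.2181) / 0.04193 = 2.16 g/cm³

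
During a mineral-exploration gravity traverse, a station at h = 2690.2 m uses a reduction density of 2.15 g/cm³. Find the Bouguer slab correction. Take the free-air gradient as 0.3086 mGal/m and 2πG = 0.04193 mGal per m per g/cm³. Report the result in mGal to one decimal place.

242.5

Bouguer slab correction = 0.04193 × 2.15 × 2690.2 = 242.5 mGal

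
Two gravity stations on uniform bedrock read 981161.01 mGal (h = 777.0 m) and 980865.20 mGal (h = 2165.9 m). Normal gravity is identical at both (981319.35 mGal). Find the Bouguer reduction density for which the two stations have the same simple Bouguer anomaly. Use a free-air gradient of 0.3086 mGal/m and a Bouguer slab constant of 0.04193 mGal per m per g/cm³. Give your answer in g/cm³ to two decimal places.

Δg_obs = 980865.20 − 981161.01 = -295.81 mGal over Δh = 2165.9 − 777.0 = 1388.9 m
Equal Bouguer anomalies ⇒ Δg_obs + (0.3086 − 0.04193ρ)·Δh = 0
0.3086 − 0.04193ρ = −Δg_obs/Δh = 0.21298
ρ = (0.3086 − 0.21298) / 0.04193 = 2.28 g/cm³

2.28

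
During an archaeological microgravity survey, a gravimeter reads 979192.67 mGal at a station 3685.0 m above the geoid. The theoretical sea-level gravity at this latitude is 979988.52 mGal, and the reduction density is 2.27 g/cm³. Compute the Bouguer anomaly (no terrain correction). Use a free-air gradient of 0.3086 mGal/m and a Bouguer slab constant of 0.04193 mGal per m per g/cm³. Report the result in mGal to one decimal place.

Free-air correction = 0.3086 × 3685.0 = 1137.19 mGal
Free-air anomaly = 979192.67 − 979988.52 + (1137.19) = 341.34 mGal
Bouguer slab correction = 0.04193 × 2.27 × 3685.0 = 350.74 mGal
Simple Bouguer anomaly = 341.34 − (350.74) = -9.40 mGal

-9.4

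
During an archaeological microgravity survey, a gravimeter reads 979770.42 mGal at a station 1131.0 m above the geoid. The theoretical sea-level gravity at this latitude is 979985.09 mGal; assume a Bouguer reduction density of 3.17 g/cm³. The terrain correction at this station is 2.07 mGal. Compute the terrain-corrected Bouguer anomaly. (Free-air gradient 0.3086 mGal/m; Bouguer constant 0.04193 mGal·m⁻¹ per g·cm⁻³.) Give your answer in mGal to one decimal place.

Free-air correction = 0.3086 × 1131.0 = 349.03 mGal
Free-air anomaly = 979770.42 − 979985.09 + (349.03) = 134.36 mGal
Bouguer slab correction = 0.04193 × 3.17 × 1131.0 = 150.33 mGal
Simple Bouguer anomaly = 134.36 − (150.33) = -15.97 mGal
Complete Bouguer anomaly = -15.97 + 2.07 = -13.90 mGal

-13.9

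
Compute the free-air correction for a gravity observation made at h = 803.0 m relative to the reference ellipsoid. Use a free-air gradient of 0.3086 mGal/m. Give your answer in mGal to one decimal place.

Free-air correction = 0.3086 × 803.0 = 247.8 mGal

247.8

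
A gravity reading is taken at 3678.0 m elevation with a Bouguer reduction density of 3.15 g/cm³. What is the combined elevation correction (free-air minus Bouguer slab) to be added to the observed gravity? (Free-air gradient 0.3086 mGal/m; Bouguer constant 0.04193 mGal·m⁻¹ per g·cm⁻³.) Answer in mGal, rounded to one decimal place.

Combined gradient = 0.3086 − 0.04193 × 3.15 = 0.1765205 mGal/m
Combined elevation correction = 0.1765205 × 3678.0 = 649.2 mGal

649.2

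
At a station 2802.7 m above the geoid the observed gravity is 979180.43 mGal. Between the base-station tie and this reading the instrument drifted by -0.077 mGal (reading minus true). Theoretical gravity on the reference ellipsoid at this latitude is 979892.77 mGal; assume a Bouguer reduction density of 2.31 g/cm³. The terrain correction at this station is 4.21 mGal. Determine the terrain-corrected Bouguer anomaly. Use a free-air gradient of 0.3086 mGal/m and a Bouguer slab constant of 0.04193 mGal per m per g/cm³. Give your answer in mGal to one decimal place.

-114.6

Drift-corrected reading = 979180.43 − (-0.077) = 979180.507 mGal
Free-air correction = 0.3086 × 2802.7 = 864.91 mGal
Free-air anomaly = 979180.507 − 979892.77 + (864.91) = 152.647 mGal
Bouguer slab correction = 0.04193 × 2.31 × 2802.7 = 271.46 mGal
Simple Bouguer anomaly = 152.647 − (271.46) = -118.813 mGal
Complete Bouguer anomaly = -118.813 + 4.21 = -114.603 mGal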